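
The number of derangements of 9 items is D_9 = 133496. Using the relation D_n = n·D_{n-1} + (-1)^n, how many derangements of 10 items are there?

D_10 = 10·133496 + 1 = 1334961.

1334961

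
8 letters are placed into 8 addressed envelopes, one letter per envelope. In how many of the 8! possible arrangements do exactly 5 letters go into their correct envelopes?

112

Choose which 5 of the 8 are fixed: C(8,5) = 56.
The remaining 3 must be deranged: !3 = 2.
Total: 56 × 2 = 112.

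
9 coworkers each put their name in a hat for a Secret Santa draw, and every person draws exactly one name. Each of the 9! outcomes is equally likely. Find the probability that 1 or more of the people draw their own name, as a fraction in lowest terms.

28673/45360

Favorable outcomes: Σ_{i≥1} C(9,i)·!(9-i) = 9·14833 + 36·1854 + 84·265 + 126·44 + 126·9 + 84·2 + 36·1 + 9·0 + 1·1 = 229384.
Total outcomes: 9! = 362880.
Probability = 229384/362880 = 28673/45360.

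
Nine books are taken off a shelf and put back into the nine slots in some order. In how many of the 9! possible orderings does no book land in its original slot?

133496

!9 = 9! · Σ_{k=0}^{9} (-1)^k/k!
= 9! - 9!/1! + 9!/2! - 9!/3! + 9!/4! - 9!/5! + 9!/6! - 9!/7! + 9!/8! - 9!/9!
= 362880 - 362880 + 181440 - 60480 + 15120 - 3024 + 504 - 72 + 9 - 1
= 133496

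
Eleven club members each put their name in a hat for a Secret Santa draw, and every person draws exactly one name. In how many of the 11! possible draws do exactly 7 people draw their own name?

2970

Pick the 7 fixed positions: C(11,7) = 330 ways.
The remaining 4 must be deranged: !4 = 9.
Total: 330 × 9 = 2970.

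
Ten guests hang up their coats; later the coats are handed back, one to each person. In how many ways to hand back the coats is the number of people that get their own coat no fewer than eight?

46

# with exactly i fixed is C(10,i)·!(10-i); sum over i=8..10:
  i=8: C(10,8)·!2 = 45·1 = 45
  i=9: C(10,9)·!1 = 10·0 = 0
  i=10: C(10,10)·!0 = 1·1 = 1
Total = 46.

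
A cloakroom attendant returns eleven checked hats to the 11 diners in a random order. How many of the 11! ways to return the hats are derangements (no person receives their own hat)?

Recurrence: !11 = 11·!10 + (-1)^11.
!11 = 11·1334961 - 1 = 14684570

14684570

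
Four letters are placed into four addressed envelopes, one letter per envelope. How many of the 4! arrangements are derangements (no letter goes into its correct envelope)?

9

!4 = 4! · Σ_{k=0}^{4} (-1)^k/k!
= 4! - 4!/1! + 4!/2! - 4!/3! + 4!/4!
= 24 - 24 + 12 - 4 + 1
= 9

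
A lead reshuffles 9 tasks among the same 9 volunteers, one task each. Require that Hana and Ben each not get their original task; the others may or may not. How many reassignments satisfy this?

Inclusion-exclusion on the 2 forbidden self-matches:
Σ_{j=0}^{2} (-1)^j C(2,j)(9-j)!
= C(2,0)·9! - C(2,1)·8! + C(2,2)·7!
= 362880 - 80640 + 5040
= 287280

287280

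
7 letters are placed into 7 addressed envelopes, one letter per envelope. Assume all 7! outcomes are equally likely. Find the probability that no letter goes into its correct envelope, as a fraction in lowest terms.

Favorable outcomes: !7 = 1854.
Total outcomes: 7! = 5040.
Probability = 1854/5040 = 103/280.

103/280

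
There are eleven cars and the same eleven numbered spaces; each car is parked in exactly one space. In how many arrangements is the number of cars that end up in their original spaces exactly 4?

611820

Choose which 4 of the 11 are fixed: C(11,4) = 330.
The other 7 form a derangement: !7 = 1854.
Total: 330 × 1854 = 611820.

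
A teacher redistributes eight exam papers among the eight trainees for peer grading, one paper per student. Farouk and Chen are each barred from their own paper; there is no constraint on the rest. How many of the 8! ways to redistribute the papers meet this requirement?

Let A_j be the event that the j-th constrained one is fixed. By inclusion-exclusion over the 2 events:
Σ_{j=0}^{2} (-1)^j C(2,j)(8-j)!
= C(2,0)·8! - C(2,1)·7! + C(2,2)·6!
= 40320 - 10080 + 720
= 30960

30960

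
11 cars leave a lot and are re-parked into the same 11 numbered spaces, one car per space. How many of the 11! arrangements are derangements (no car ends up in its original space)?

14684570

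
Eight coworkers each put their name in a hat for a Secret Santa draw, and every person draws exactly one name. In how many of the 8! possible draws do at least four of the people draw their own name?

771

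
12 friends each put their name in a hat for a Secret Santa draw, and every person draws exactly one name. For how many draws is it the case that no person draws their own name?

!12 = 12! · Σ_{k=0}^{12} (-1)^k/k!
= 12! - 12!/1! + 12!/2! - 12!/3! + 12!/4! - 12!/5! + 12!/6! - 12!/7! + 12!/8! - 12!/9! + 12!/10! - 12!/11! + 12!/12!
= 479001600 - 479001600 + 239500800 - 79833600 + 19958400 - 3991680 + 665280 - 95040 + 11880 - 1320 + 132 - 12 + 1
= 176214841

176214841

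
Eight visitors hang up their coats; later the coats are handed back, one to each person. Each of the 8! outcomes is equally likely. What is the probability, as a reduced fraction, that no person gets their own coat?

2119/5760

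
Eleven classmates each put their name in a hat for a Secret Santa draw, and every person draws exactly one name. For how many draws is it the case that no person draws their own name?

Recurrence: !11 = 10·(!10 + !9).
!11 = 10·(1334961 + 133496) = 10·1468457 = 14684570

14684570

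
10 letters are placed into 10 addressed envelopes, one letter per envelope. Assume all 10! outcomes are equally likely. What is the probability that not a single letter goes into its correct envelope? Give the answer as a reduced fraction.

16481/44800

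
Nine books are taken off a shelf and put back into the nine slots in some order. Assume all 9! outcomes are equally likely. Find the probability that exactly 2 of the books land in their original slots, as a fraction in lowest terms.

Favorable outcomes: C(9,2)·!7 = 36·1854 = 66744.
Total outcomes: 9! = 362880.
Probability = 66744/362880 = 103/560.

103/560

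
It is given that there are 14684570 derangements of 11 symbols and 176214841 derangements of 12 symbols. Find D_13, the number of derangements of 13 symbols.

2290792932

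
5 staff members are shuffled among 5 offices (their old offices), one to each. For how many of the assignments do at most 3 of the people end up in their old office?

119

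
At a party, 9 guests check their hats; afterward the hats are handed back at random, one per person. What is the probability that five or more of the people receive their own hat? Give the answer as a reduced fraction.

Favorable outcomes: Σ_{i≥5} C(9,i)·!(9-i) = 126·9 + 84·2 + 36·1 + 9·0 + 1·1 = 1339.
Total outcomes: 9! = 362880.
Probability = 1339/362880 = 1339/362880.

1339/362880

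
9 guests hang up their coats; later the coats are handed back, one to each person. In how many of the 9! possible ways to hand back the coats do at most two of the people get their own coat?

Sum C(9,i)·!(9-i) for i = 0..2:
  i=0: C(9,0)·!9 = 1·133496 = 133496
  i=1: C(9,1)·!8 = 9·14833 = 133497
  i=2: C(9,2)·!7 = 36·1854 = 66744
Total = 333737.

333737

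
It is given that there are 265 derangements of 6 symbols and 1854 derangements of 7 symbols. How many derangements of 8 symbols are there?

14833

!8 = (8-1)·(!7 + !6) = 7·(1854 + 265) = 7·2119 = 14833.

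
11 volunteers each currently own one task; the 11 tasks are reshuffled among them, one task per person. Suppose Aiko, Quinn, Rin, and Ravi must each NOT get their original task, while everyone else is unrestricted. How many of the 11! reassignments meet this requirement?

Let A_j be the event that the j-th constrained one is fixed. By inclusion-exclusion over the 4 events:
Σ_{j=0}^{4} (-1)^j C(4,j)(11-j)!
= C(4,0)·11! - C(4,1)·10! + C(4,2)·9! - C(4,3)·8! + C(4,4)·7!
= 39916800 - 14515200 + 2177280 - 161280 + 5040
= 27422640

27422640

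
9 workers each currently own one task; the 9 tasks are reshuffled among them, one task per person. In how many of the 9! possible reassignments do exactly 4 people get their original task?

5544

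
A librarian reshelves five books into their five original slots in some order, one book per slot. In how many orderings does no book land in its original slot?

!5 is the nearest integer to 5!/e.
5! = 120, and 120/e ≈ 44.15, so !5 = 44.

44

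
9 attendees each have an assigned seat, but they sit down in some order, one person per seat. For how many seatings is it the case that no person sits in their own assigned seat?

Use !n = (n-1)(!(n-1) + !(n-2)).
!9 = 8·(14833 + 1854) = 8·16687 = 133496

133496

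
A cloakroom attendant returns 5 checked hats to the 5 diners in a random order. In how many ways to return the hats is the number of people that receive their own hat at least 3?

Sum C(5,i)·!(5-i) for i = 3..5:
  i=3: C(5,3)·!2 = 10·1 = 10
  i=4: C(5,4)·!1 = 5·0 = 0
  i=5: C(5,5)·!0 = 1·1 = 1
Total = 11.

11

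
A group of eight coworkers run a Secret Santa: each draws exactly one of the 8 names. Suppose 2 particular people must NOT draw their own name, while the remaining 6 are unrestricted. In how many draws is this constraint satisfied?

30960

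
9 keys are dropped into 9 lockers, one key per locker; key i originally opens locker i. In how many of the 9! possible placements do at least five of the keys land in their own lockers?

# with exactly i fixed is C(9,i)·!(9-i); sum over i=5..9:
  i=5: C(9,5)·!4 = 126·9 = 1134
  i=6: C(9,6)·!3 = 84·2 = 168
  i=7: C(9,7)·!2 = 36·1 = 36
  i=8: C(9,8)·!1 = 9·0 = 0
  i=9: C(9,9)·!0 = 1·1 = 1
Total = 1339.

1339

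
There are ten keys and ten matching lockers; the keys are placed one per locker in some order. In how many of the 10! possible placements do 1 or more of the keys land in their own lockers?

# with exactly i fixed is C(10,i)·!(10-i); sum over i=1..10:
  i=1: C(10,1)·!9 = 10·133496 = 1334960
  i=2: C(10,2)·!8 = 45·14833 = 667485
  i=3: C(10,3)·!7 = 120·1854 = 222480
  i=4: C(10,4)·!6 = 210·265 = 55650
  i=5: C(10,5)·!5 = 252·44 = 11088
  i=6: C(10,6)·!4 = 210·9 = 1890
  i=7: C(10,7)·!3 = 120·2 = 240
  i=8: C(10,8)·!2 = 45·1 = 45
  i=9: C(10,9)·!1 = 10·0 = 0
  i=10: C(10,10)·!0 = 1·1 = 1
Total = 2293839.

2293839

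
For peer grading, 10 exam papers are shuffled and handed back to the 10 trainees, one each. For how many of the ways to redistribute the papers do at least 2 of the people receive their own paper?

# with exactly i fixed is C(10,i)·!(10-i); sum over i=2..10:
  i=2: C(10,2)·!8 = 45·14833 = 667485
  i=3: C(10,3)·!7 = 120·1854 = 222480
  i=4: C(10,4)·!6 = 210·265 = 55650
  i=5: C(10,5)·!5 = 252·44 = 11088
  i=6: C(10,6)·!4 = 210·9 = 1890
  i=7: C(10,7)·!3 = 120·2 = 240
  i=8: C(10,8)·!2 = 45·1 = 45
  i=9: C(10,9)·!1 = 10·0 = 0
  i=10: C(10,10)·!0 = 1·1 = 1
Total = 958879.

958879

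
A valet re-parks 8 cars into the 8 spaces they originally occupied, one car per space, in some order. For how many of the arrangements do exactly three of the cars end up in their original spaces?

2464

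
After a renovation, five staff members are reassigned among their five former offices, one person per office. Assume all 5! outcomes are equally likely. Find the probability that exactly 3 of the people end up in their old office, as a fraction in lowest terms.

1/12

Favorable outcomes: C(5,3)·!2 = 10·1 = 10.
Total outcomes: 5! = 120.
Probability = 10/120 = 1/12.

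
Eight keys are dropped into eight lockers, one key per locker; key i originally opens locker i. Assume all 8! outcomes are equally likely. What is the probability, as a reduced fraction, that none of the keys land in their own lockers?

Favorable outcomes: !8 = 14833.
Total outcomes: 8! = 40320.
Probability = 14833/40320 = 2119/5760.

2119/5760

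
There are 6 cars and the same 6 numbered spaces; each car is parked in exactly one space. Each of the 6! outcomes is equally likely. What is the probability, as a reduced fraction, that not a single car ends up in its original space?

53/144

Favorable outcomes: !6 = 265.
Total outcomes: 6! = 720.
Probability = 265/720 = 53/144.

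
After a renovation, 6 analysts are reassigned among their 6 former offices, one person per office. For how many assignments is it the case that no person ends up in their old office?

!6 = 6! · Σ_{k=0}^{6} (-1)^k/k!
= 6! - 6!/1! + 6!/2! - 6!/3! + 6!/4! - 6!/5! + 6!/6!
= 720 - 720 + 360 - 120 + 30 - 6 + 1
= 265

265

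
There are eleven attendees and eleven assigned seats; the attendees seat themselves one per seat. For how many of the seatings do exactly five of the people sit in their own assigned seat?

122430

Choose which 5 of the 11 are fixed: C(11,5) = 462.
The remaining 6 must be deranged: !6 = 265.
Total: 462 × 265 = 122430.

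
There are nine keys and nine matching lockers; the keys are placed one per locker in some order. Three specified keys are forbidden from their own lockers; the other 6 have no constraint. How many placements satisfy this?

256320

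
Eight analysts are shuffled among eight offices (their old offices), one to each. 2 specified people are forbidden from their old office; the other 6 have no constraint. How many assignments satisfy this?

Let A_j be the event that the j-th constrained one is fixed. By inclusion-exclusion over the 2 events:
Σ_{j=0}^{2} (-1)^j C(2,j)(8-j)!
= C(2,0)·8! - C(2,1)·7! + C(2,2)·6!
= 40320 - 10080 + 720
= 30960

30960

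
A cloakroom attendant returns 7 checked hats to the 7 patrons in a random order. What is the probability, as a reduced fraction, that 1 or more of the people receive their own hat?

Favorable outcomes: Σ_{i≥1} C(7,i)·!(7-i) = 7·265 + 21·44 + 35·9 + 35·2 + 21·1 + 7·0 + 1·1 = 3186.
Total outcomes: 7! = 5040.
Probability = 3186/5040 = 177/280.

177/280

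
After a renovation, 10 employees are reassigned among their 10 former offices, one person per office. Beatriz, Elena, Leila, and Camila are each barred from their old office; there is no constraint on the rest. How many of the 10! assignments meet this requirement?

Inclusion-exclusion on the 4 forbidden self-matches:
Σ_{j=0}^{4} (-1)^j C(4,j)(10-j)!
= C(4,0)·10! - C(4,1)·9! + C(4,2)·8! - C(4,3)·7! + C(4,4)·6!
= 3628800 - 1451520 + 241920 - 20160 + 720
= 2399760

2399760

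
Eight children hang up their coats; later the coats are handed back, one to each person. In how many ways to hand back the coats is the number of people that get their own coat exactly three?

Pick the 3 fixed positions: C(8,3) = 56 ways.
The other 5 form a derangement: !5 = 44.
Total: 56 × 44 = 2464.

2464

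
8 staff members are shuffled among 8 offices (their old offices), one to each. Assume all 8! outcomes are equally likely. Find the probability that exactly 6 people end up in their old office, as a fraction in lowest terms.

1/1440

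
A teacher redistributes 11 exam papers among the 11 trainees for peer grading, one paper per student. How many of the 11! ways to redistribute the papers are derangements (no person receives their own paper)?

14684570

Recurrence: !11 = 10·(!10 + !9).
!11 = 10·(1334961 + 133496) = 10·1468457 = 14684570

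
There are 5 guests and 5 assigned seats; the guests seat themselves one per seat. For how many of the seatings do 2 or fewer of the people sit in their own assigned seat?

109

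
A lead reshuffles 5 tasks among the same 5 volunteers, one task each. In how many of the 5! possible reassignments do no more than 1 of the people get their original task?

Sum C(5,i)·!(5-i) for i = 0..1:
  i=0: C(5,0)·!5 = 1·44 = 44
  i=1: C(5,1)·!4 = 5·9 = 45
Total = 89.

89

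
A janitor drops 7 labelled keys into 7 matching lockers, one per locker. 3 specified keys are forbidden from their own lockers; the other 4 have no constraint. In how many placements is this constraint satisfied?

3216

Let A_j be the event that the j-th constrained one is fixed. By inclusion-exclusion over the 3 events:
Σ_{j=0}^{3} (-1)^j C(3,j)(7-j)!
= C(3,0)·7! - C(3,1)·6! + C(3,2)·5! - C(3,3)·4!
= 5040 - 2160 + 360 - 24
= 3216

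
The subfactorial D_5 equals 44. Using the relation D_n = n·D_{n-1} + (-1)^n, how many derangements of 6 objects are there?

D_6 = 6·44 + 1 = 265.

265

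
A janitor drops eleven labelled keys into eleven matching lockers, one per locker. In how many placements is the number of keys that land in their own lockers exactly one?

14684571

Choose which one of the 11 is fixed: C(11,1) = 11.
The other 10 form a derangement: !10 = 1334961.
Total: 11 × 1334961 = 14684571.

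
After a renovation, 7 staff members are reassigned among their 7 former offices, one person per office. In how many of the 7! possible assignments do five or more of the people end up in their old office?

22

Sum C(7,i)·!(7-i) for i = 5..7:
  i=5: C(7,5)·!2 = 21·1 = 21
  i=6: C(7,6)·!1 = 7·0 = 0
  i=7: C(7,7)·!0 = 1·1 = 1
Total = 22.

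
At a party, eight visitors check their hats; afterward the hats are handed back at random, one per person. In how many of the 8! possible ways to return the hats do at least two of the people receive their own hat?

10655

# with exactly i fixed is C(8,i)·!(8-i); sum over i=2..8:
  i=2: C(8,2)·!6 = 28·265 = 7420
  i=3: C(8,3)·!5 = 56·44 = 2464
  i=4: C(8,4)·!4 = 70·9 = 630
  i=5: C(8,5)·!3 = 56·2 = 112
  i=6: C(8,6)·!2 = 28·1 = 28
  i=7: C(8,7)·!1 = 8·0 = 0
  i=8: C(8,8)·!0 = 1·1 = 1
Total = 10655.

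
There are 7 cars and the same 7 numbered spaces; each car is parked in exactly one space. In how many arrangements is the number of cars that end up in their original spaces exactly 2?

924

Pick the 2 fixed positions: C(7,2) = 21 ways.
The remaining 5 must be deranged: !5 = 44.
Total: 21 × 44 = 924.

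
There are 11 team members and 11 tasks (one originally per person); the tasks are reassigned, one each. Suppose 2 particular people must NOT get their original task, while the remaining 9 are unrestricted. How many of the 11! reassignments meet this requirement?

Inclusion-exclusion on the 2 forbidden self-matches:
Σ_{j=0}^{2} (-1)^j C(2,j)(11-j)!
= C(2,0)·11! - C(2,1)·10! + C(2,2)·9!
= 39916800 - 7257600 + 362880
= 33022080

33022080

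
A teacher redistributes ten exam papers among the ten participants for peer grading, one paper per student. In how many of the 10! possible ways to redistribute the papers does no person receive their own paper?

The subfactorial !10 = [10!/e] (nearest integer).
10! = 3628800, and 3628800/e ≈ 1334960.92, so !10 = 1334961.

1334961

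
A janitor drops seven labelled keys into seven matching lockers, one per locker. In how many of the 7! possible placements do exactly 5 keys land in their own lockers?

21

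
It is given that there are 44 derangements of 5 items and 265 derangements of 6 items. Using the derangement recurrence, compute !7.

1854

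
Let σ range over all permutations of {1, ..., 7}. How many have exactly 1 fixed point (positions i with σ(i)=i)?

1855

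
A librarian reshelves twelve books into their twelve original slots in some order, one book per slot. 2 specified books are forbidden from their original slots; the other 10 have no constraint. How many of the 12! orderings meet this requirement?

402796800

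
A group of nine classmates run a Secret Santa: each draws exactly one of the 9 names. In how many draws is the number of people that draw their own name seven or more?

37

# with exactly i fixed is C(9,i)·!(9-i); sum over i=7..9:
  i=7: C(9,7)·!2 = 36·1 = 36
  i=8: C(9,8)·!1 = 9·0 = 0
  i=9: C(9,9)·!0 = 1·1 = 1
Total = 37.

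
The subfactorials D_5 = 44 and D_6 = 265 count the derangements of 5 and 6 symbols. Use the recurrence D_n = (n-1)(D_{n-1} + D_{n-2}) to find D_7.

1854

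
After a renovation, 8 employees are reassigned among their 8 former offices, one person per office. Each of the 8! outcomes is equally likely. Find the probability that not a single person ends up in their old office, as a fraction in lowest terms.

Favorable outcomes: !8 = 14833.
Total outcomes: 8! = 40320.
Probability = 14833/40320 = 2119/5760.

2119/5760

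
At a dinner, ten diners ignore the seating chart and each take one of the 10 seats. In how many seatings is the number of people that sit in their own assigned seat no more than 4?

# with exactly i fixed is C(10,i)·!(10-i); sum over i=0..4:
  i=0: C(10,0)·!10 = 1·1334961 = 1334961
  i=1: C(10,1)·!9 = 10·133496 = 1334960
  i=2: C(10,2)·!8 = 45·14833 = 667485
  i=3: C(10,3)·!7 = 120·1854 = 222480
  i=4: C(10,4)·!6 = 210·265 = 55650
Total = 3615536.

3615536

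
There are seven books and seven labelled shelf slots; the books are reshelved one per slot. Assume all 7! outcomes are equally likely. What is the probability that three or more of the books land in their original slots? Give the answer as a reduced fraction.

Favorable outcomes: Σ_{i≥3} C(7,i)·!(7-i) = 35·9 + 35·2 + 21·1 + 7·0 + 1·1 = 407.
Total outcomes: 7! = 5040.
Probability = 407/5040 = 407/5040.

407/5040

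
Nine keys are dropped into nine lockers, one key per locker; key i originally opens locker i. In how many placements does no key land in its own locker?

The subfactorial !9 = [9!/e] (nearest integer).
9! = 362880, and 362880/e ≈ 133496.09, so !9 = 133496.

133496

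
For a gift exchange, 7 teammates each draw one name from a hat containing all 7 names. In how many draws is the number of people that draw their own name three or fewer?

# with exactly i fixed is C(7,i)·!(7-i); sum over i=0..3:
  i=0: C(7,0)·!7 = 1·1854 = 1854
  i=1: C(7,1)·!6 = 7·265 = 1855
  i=2: C(7,2)·!5 = 21·44 = 924
  i=3: C(7,3)·!4 = 35·9 = 315
Total = 4948.

4948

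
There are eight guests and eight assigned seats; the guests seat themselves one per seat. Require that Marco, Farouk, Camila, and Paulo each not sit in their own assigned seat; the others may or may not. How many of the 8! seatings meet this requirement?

24024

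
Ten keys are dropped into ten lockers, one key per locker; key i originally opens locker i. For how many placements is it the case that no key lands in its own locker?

1334961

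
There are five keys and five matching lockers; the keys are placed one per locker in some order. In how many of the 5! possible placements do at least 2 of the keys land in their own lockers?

31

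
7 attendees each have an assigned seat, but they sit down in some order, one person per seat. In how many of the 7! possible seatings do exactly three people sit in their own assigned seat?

315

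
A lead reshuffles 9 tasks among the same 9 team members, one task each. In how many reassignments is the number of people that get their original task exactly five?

Choose which 5 of the 9 are fixed: C(9,5) = 126.
The other 4 form a derangement: !4 = 9.
Total: 126 × 9 = 1134.

1134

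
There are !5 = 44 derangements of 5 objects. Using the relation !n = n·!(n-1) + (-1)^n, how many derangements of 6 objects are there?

265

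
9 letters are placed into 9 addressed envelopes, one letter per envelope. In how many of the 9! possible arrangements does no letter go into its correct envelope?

133496

!9 = 9! · Σ_{k=0}^{9} (-1)^k/k!
= 9! - 9!/1! + 9!/2! - 9!/3! + 9!/4! - 9!/5! + 9!/6! - 9!/7! + 9!/8! - 9!/9!
= 362880 - 362880 + 181440 - 60480 + 15120 - 3024 + 504 - 72 + 9 - 1
= 133496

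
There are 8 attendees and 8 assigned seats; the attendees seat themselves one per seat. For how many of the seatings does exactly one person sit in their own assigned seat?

Choose which one of the 8 is fixed: C(8,1) = 8.
The other 7 form a derangement: !7 = 1854.
Total: 8 × 1854 = 14832.

14832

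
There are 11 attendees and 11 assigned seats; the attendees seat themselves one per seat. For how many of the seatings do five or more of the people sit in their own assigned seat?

# with exactly i fixed is C(11,i)·!(11-i); sum over i=5..11:
  i=5: C(11,5)·!6 = 462·265 = 122430
  i=6: C(11,6)·!5 = 462·44 = 20328
  i=7: C(11,7)·!4 = 330·9 = 2970
  i=8: C(11,8)·!3 = 165·2 = 330
  i=9: C(11,9)·!2 = 55·1 = 55
  i=10: C(11,10)·!1 = 11·0 = 0
  i=11: C(11,11)·!0 = 1·1 = 1
Total = 146114.

146114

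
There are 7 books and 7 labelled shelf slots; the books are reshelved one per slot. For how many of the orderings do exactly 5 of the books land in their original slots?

21

Pick the 5 fixed positions: C(7,5) = 21 ways.
The other 2 form a derangement: !2 = 1.
Total: 21 × 1 = 21.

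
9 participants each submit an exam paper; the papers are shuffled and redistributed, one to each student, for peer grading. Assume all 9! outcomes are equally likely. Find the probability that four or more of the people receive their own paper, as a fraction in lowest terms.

Favorable outcomes: Σ_{i≥4} C(9,i)·!(9-i) = 126·44 + 126·9 + 84·2 + 36·1 + 9·0 + 1·1 = 6883.
Total outcomes: 9! = 362880.
Probability = 6883/362880 = 6883/362880.

6883/362880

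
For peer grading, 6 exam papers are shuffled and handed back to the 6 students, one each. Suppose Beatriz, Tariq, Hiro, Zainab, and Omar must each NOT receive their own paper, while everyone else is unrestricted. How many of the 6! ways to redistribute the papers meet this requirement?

309

Let A_j be the event that the j-th constrained one is fixed. By inclusion-exclusion over the 5 events:
Σ_{j=0}^{5} (-1)^j C(5,j)(6-j)!
= C(5,0)·6! - C(5,1)·5! + C(5,2)·4! - C(5,3)·3! + C(5,4)·2! - C(5,5)·1!
= 720 - 600 + 240 - 60 + 10 - 1
= 309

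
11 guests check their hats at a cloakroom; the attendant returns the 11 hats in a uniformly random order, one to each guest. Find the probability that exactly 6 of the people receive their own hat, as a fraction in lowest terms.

Favorable outcomes: C(11,6)·!5 = 462·44 = 20328.
Total outcomes: 11! = 39916800.
Probability = 20328/39916800 = 11/21600.

11/21600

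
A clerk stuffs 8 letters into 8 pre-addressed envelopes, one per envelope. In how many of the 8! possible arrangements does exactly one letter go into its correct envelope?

Choose which one of the 8 is fixed: C(8,1) = 8.
The remaining 7 must be deranged: !7 = 1854.
Total: 8 × 1854 = 14832.

14832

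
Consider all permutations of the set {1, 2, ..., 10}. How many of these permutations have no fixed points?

The number of derangements of 10 is !10 = Σ_{k=0}^{10} (-1)^k·10!/k!
= 10! - 10!/1! + 10!/2! - 10!/3! + 10!/4! - 10!/5! + 10!/6! - 10!/7! + 10!/8! - 10!/9! + 10!/10!
= 3628800 - 3628800 + 1814400 - 604800 + 151200 - 30240 + 5040 - 720 + 90 - 10 + 1
= 1334961

1334961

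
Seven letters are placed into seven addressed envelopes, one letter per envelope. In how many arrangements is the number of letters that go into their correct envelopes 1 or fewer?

3709

Sum C(7,i)·!(7-i) for i = 0..1:
  i=0: C(7,0)·!7 = 1·1854 = 1854
  i=1: C(7,1)·!6 = 7·265 = 1855
Total = 3709.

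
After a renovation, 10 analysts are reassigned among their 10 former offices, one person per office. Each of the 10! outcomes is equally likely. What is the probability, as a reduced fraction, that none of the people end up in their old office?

16481/44800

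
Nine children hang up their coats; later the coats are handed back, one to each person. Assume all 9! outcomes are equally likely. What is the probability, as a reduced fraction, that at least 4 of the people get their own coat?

6883/362880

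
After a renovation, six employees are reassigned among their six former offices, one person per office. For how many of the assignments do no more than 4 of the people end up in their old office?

719

Sum C(6,i)·!(6-i) for i = 0..4:
  i=0: C(6,0)·!6 = 1·265 = 265
  i=1: C(6,1)·!5 = 6·44 = 264
  i=2: C(6,2)·!4 = 15·9 = 135
  i=3: C(6,3)·!3 = 20·2 = 40
  i=4: C(6,4)·!2 = 15·1 = 15
Total = 719.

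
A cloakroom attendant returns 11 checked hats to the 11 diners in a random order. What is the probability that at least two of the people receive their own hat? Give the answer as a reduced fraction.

Favorable outcomes: Σ_{i≥2} C(11,i)·!(11-i) = 55·133496 + 165·14833 + 330·1854 + 462·265 + 462·44 + 330·9 + 165·2 + 55·1 + 11·0 + 1·1 = 10547659.
Total outcomes: 11! = 39916800.
Probability = 10547659/39916800 = 10547659/39916800.

10547659/39916800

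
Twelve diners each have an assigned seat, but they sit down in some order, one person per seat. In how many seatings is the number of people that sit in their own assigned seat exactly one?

176214840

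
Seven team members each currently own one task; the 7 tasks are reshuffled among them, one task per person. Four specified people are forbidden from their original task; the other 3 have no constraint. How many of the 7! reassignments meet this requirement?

2790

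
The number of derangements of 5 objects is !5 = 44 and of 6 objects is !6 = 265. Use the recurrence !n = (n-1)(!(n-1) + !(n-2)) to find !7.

1854

!7 = (7-1)·(!6 + !5) = 6·(265 + 44) = 6·309 = 1854.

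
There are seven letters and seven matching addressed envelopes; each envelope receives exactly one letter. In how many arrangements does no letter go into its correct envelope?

!7 is the nearest integer to 7!/e.
7! = 5040, and 5040/e ≈ 1854.11, so !7 = 1854.

1854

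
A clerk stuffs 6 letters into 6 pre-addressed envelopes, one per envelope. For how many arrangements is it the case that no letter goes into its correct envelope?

265

The number of derangements of 6 is !6 = Σ_{k=0}^{6} (-1)^k·6!/k!
= 6! - 6!/1! + 6!/2! - 6!/3! + 6!/4! - 6!/5! + 6!/6!
= 720 - 720 + 360 - 120 + 30 - 6 + 1
= 265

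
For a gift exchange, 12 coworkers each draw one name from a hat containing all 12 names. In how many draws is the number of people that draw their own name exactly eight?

Pick the 8 fixed positions: C(12,8) = 495 ways.
The remaining 4 must be deranged: !4 = 9.
Total: 495 × 9 = 4455.

4455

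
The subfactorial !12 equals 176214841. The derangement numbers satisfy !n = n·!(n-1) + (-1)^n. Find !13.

!13 = 13·176214841 - 1 = 2290792932.

2290792932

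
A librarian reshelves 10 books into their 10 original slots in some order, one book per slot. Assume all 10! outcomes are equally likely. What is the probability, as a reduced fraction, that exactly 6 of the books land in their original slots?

1/1920

Favorable outcomes: C(10,6)·!4 = 210·9 = 1890.
Total outcomes: 10! = 3628800.
Probability = 1890/3628800 = 1/1920.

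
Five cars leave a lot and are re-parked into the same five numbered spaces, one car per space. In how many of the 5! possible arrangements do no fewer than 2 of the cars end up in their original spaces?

# with exactly i fixed is C(5,i)·!(5-i); sum over i=2..5:
  i=2: C(5,2)·!3 = 10·2 = 20
  i=3: C(5,3)·!2 = 10·1 = 10
  i=4: C(5,4)·!1 = 5·0 = 0
  i=5: C(5,5)·!0 = 1·1 = 1
Total = 31.

31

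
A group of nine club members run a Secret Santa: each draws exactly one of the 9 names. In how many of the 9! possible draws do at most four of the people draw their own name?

# with exactly i fixed is C(9,i)·!(9-i); sum over i=0..4:
  i=0: C(9,0)·!9 = 1·133496 = 133496
  i=1: C(9,1)·!8 = 9·14833 = 133497
  i=2: C(9,2)·!7 = 36·1854 = 66744
  i=3: C(9,3)·!6 = 84·265 = 22260
  i=4: C(9,4)·!5 = 126·44 = 5544
Total = 361541.

361541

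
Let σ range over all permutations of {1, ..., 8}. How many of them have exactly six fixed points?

28

Choose which 6 of the 8 are fixed: C(8,6) = 28.
The remaining 2 must be deranged: !2 = 1.
Total: 28 × 1 = 28.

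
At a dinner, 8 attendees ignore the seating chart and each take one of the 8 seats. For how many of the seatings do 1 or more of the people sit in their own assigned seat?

# with exactly i fixed is C(8,i)·!(8-i); sum over i=1..8:
  i=1: C(8,1)·!7 = 8·1854 = 14832
  i=2: C(8,2)·!6 = 28·265 = 7420
  i=3: C(8,3)·!5 = 56·44 = 2464
  i=4: C(8,4)·!4 = 70·9 = 630
  i=5: C(8,5)·!3 = 56·2 = 112
  i=6: C(8,6)·!2 = 28·1 = 28
  i=7: C(8,7)·!1 = 8·0 = 0
  i=8: C(8,8)·!0 = 1·1 = 1
Total = 25487.

25487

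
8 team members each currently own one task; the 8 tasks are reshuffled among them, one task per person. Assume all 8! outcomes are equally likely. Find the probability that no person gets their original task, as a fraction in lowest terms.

Favorable outcomes: !8 = 14833.
Total outcomes: 8! = 40320.
Probability = 14833/40320 = 2119/5760.

2119/5760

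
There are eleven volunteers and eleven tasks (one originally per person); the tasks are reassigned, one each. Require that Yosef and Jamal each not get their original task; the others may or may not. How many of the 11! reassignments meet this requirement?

Let A_j be the event that the j-th constrained one is fixed. By inclusion-exclusion over the 2 events:
Σ_{j=0}^{2} (-1)^j C(2,j)(11-j)!
= C(2,0)·11! - C(2,1)·10! + C(2,2)·9!
= 39916800 - 7257600 + 362880
= 33022080

33022080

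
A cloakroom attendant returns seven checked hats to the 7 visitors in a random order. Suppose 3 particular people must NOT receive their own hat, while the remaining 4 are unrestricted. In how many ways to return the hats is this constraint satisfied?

3216

Inclusion-exclusion on the 3 forbidden self-matches:
Σ_{j=0}^{3} (-1)^j C(3,j)(7-j)!
= C(3,0)·7! - C(3,1)·6! + C(3,2)·5! - C(3,3)·4!
= 5040 - 2160 + 360 - 24
= 3216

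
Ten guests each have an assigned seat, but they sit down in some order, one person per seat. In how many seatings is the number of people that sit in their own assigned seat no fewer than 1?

2293839

# with exactly i fixed is C(10,i)·!(10-i); sum over i=1..10:
  i=1: C(10,1)·!9 = 10·133496 = 1334960
  i=2: C(10,2)·!8 = 45·14833 = 667485
  i=3: C(10,3)·!7 = 120·1854 = 222480
  i=4: C(10,4)·!6 = 210·265 = 55650
  i=5: C(10,5)·!5 = 252·44 = 11088
  i=6: C(10,6)·!4 = 210·9 = 1890
  i=7: C(10,7)·!3 = 120·2 = 240
  i=8: C(10,8)·!2 = 45·1 = 45
  i=9: C(10,9)·!1 = 10·0 = 0
  i=10: C(10,10)·!0 = 1·1 = 1
Total = 2293839.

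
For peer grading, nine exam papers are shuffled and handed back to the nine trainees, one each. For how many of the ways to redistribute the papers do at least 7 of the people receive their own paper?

37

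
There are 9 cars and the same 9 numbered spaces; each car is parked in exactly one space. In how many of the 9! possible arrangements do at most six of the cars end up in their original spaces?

Sum C(9,i)·!(9-i) for i = 0..6:
  i=0: C(9,0)·!9 = 1·133496 = 133496
  i=1: C(9,1)·!8 = 9·14833 = 133497
  i=2: C(9,2)·!7 = 36·1854 = 66744
  i=3: C(9,3)·!6 = 84·265 = 22260
  i=4: C(9,4)·!5 = 126·44 = 5544
  i=5: C(9,5)·!4 = 126·9 = 1134
  i=6: C(9,6)·!3 = 84·2 = 168
Total = 362843.

362843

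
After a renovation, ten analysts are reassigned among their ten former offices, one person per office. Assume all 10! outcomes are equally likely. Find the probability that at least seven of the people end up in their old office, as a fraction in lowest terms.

Favorable outcomes: Σ_{i≥7} C(10,i)·!(10-i) = 120·2 + 45·1 + 10·0 + 1·1 = 286.
Total outcomes: 10! = 3628800.
Probability = 286/3628800 = 143/1814400.

143/1814400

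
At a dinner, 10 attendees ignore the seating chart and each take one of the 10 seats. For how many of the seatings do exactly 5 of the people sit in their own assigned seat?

11088

Pick the 5 fixed positions: C(10,5) = 252 ways.
The other 5 form a derangement: !5 = 44.
Total: 252 × 44 = 11088.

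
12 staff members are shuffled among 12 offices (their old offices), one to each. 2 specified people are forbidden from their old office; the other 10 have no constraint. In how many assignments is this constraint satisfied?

402796800

Let A_j be the event that the j-th constrained one is fixed. By inclusion-exclusion over the 2 events:
Σ_{j=0}^{2} (-1)^j C(2,j)(12-j)!
= C(2,0)·12! - C(2,1)·11! + C(2,2)·10!
= 479001600 - 79833600 + 3628800
= 402796800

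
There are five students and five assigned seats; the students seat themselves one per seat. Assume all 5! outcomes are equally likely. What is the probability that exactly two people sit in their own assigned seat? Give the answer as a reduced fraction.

1/6

Favorable outcomes: C(5,2)·!3 = 10·2 = 20.
Total outcomes: 5! = 120.
Probability = 20/120 = 1/6.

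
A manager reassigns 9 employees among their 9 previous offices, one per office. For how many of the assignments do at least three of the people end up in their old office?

# with exactly i fixed is C(9,i)·!(9-i); sum over i=3..9:
  i=3: C(9,3)·!6 = 84·265 = 22260
  i=4: C(9,4)·!5 = 126·44 = 5544
  i=5: C(9,5)·!4 = 126·9 = 1134
  i=6: C(9,6)·!3 = 84·2 = 168
  i=7: C(9,7)·!2 = 36·1 = 36
  i=8: C(9,8)·!1 = 9·0 = 0
  i=9: C(9,9)·!0 = 1·1 = 1
Total = 29143.

29143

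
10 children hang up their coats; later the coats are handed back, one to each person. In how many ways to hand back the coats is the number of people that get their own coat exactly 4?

55650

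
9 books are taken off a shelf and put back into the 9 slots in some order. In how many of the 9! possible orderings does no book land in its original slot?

133496

The subfactorial !9 = [9!/e] (nearest integer).
9! = 362880, and 362880/e ≈ 133496.09, so !9 = 133496.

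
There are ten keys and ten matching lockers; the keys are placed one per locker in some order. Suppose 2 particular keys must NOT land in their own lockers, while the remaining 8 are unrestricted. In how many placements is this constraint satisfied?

Let A_j be the event that the j-th constrained one is fixed. By inclusion-exclusion over the 2 events:
Σ_{j=0}^{2} (-1)^j C(2,j)(10-j)!
= C(2,0)·10! - C(2,1)·9! + C(2,2)·8!
= 3628800 - 725760 + 40320
= 2943360

2943360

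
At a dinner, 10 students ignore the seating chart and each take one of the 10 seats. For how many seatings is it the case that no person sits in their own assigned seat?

1334961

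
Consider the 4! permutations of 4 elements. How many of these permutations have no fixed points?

Use !n = n·!(n-1) + (-1)^n.
!4 = 4·2 + 1 = 9

9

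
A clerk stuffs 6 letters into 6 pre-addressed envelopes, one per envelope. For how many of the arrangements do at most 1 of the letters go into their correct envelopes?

529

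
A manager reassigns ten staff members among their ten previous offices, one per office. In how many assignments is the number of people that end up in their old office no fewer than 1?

2293839

# with exactly i fixed is C(10,i)·!(10-i); sum over i=1..10:
  i=1: C(10,1)·!9 = 10·133496 = 1334960
  i=2: C(10,2)·!8 = 45·14833 = 667485
  i=3: C(10,3)·!7 = 120·1854 = 222480
  i=4: C(10,4)·!6 = 210·265 = 55650
  i=5: C(10,5)·!5 = 252·44 = 11088
  i=6: C(10,6)·!4 = 210·9 = 1890
  i=7: C(10,7)·!3 = 120·2 = 240
  i=8: C(10,8)·!2 = 45·1 = 45
  i=9: C(10,9)·!1 = 10·0 = 0
  i=10: C(10,10)·!0 = 1·1 = 1
Total = 2293839.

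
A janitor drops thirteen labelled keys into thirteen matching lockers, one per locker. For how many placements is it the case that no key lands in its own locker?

The subfactorial !13 = [13!/e] (nearest integer).
13! = 6227020800, and 6227020800/e ≈ 2290792932.07, so !13 = 2290792932.

2290792932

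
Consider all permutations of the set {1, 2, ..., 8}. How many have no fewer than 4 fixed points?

# with exactly i fixed is C(8,i)·!(8-i); sum over i=4..8:
  i=4: C(8,4)·!4 = 70·9 = 630
  i=5: C(8,5)·!3 = 56·2 = 112
  i=6: C(8,6)·!2 = 28·1 = 28
  i=7: C(8,7)·!1 = 8·0 = 0
  i=8: C(8,8)·!0 = 1·1 = 1
Total = 771.

771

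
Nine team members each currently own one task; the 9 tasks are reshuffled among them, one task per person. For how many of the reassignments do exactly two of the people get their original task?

Pick the 2 fixed positions: C(9,2) = 36 ways.
The other 7 form a derangement: !7 = 1854.
Total: 36 × 1854 = 66744.

66744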